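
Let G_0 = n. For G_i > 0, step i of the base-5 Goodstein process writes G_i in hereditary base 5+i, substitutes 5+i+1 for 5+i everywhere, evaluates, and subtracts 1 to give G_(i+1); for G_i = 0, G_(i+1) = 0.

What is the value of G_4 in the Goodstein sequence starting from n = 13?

17

step 0: 13 = 2·5 + 3; sub 6 for 5: 2·6 + 3; = 15; G_1 = 15−1 = 14
step 1: 14 = 2·6 + 2; sub 7 for 6: 2·7 + 2; = 16; G_2 = 16−1 = 15
step 2: 15 = 2·7 + 1; sub 8 for 7: 2·8 + 1; = 17; G_3 = 17−1 = 16
step 3: 16 = 2·8; sub 9 for 8: 2·9; = 18; G_4 = 18−1 = 17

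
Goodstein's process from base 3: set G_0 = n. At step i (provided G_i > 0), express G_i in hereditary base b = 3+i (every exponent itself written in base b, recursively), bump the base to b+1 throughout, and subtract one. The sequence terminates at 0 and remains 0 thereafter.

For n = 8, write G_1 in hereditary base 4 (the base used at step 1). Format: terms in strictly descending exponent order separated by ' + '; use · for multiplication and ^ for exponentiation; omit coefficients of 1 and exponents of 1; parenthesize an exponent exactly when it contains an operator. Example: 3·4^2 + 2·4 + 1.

2·4 + 1

i=0: 8 = 2·3 + 2 (b=3); 3→4: 2·4 + 2 = 10; 10−1 = 9
i=1: 9 = 2·4 + 1 (b=4); 4→5: 2·5 + 1 = 11; 11−1 = 10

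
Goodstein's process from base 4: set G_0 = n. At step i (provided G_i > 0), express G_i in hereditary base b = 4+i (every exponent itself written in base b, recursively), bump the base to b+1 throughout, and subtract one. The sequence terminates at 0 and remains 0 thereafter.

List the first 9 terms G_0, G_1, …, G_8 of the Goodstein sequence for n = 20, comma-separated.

base 4: 20 = 4^2 + 4; at 5: 5^2 + 5 = 30; next = 29
base 5: 29 = 5^2 + 4; at 6: 6^2 + 4 = 40; next = 39
base 6: 39 = 6^2 + 3; at 7: 7^2 + 3 = 52; next = 51
base 7: 51 = 7^2 + 2; at 8: 8^2 + 2 = 66; next = 65
base 8: 65 = 8^2 + 1; at 9: 9^2 + 1 = 82; next = 81
base 9: 81 = 9^2; at 10: 10^2 = 100; next = 99
base 10: 99 = 9·10 + 9; at 11: 9·11 + 9 = 108; next = 107
base 11: 107 = 9·11 + 8; at 12: 9·12 + 8 = 116; next = 115

20, 29, 39, 51, 65, 81, 99, 107, 115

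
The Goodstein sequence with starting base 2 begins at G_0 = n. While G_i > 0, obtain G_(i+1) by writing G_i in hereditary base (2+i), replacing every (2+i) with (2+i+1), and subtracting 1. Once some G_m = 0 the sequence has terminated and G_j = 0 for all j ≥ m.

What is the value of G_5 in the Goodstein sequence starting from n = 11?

step 0: 11 = 2^(2 + 1) + 2 + 1; sub 3 for 2: 3^(3 + 1) + 3 + 1; = 85; G_1 = 85−1 = 84
step 1: 84 = 3^(3 + 1) + 3; sub 4 for 3: 4^(4 + 1) + 4; = 1028; G_2 = 1028−1 = 1027
step 2: 1027 = 4^(4 + 1) + 3; sub 5 for 4: 5^(5 + 1) + 3; = 15628; G_3 = 15628−1 = 15627
step 3: 15627 = 5^(5 + 1) + 2; sub 6 for 5: 6^(6 + 1) + 2; = 279938; G_4 = 279938−1 = 279937
step 4: 279937 = 6^(6 + 1) + 1; sub 7 for 6: 7^(7 + 1) + 1; = 5764802; G_5 = 5764802−1 = 5764801
step 5: 5764801 = 7^(7 + 1); sub 8 for 7: 8^(8 + 1); = 134217728; G_6 = 134217728−1 = 134217727

5764801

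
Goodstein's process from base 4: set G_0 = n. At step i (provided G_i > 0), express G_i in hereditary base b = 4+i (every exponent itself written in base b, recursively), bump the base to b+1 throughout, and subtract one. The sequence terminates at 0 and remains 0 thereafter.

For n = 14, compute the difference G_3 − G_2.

2

[0] 14 ≡ 3·4 + 2 (base 4). Lift 5: 17. −1: 16.
[1] 16 ≡ 3·5 + 1 (base 5). Lift 6: 19. −1: 18.
[2] 18 ≡ 3·6 (base 6). Lift 7: 21. −1: 20.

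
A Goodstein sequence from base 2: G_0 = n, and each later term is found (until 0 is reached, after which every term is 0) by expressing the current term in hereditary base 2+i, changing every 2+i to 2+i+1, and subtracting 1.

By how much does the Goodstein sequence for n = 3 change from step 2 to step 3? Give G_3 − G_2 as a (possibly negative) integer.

i=0: 3 = 2 + 1 (b=2); 2→3: 3 + 1 = 4; 4−1 = 3
i=1: 3 = 3 (b=3); 3→4: 4 = 4; 4−1 = 3
i=2: 3 = 3 (b=4); 4→5: 3 = 3; 3−1 = 2

-1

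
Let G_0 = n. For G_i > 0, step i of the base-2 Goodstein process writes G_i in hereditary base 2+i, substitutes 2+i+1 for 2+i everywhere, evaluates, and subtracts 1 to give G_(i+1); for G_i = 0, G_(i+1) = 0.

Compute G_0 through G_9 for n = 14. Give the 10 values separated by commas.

14, 110, 1281, 18750, 326591, 5862840, 134404971, 3487116548, 100000555551, 3138429262496

[0] 14 ≡ 2^(2 + 1) + 2^2 + 2 (base 2). Lift 3: 111. −1: 110.
[1] 110 ≡ 3^(3 + 1) + 3^3 + 2 (base 3). Lift 4: 1282. −1: 1281.
[2] 1281 ≡ 4^(4 + 1) + 4^4 + 1 (base 4). Lift 5: 18751. −1: 18750.
[3] 18750 ≡ 5^(5 + 1) + 5^5 (base 5). Lift 6: 326592. −1: 326591.
[4] 326591 ≡ 6^(6 + 1) + 5·6^5 + 5·6^4 + 5·6^3 + 5·6^2 + 5·6 + 5 (base 6). Lift 7: 5862841. −1: 5862840.
[5] 5862840 ≡ 7^(7 + 1) + 5·7^5 + 5·7^4 + 5·7^3 + 5·7^2 + 5·7 + 4 (base 7). Lift 8: 134404972. −1: 134404971.
[6] 134404971 ≡ 8^(8 + 1) + 5·8^5 + 5·8^4 + 5·8^3 + 5·8^2 + 5·8 + 3 (base 8). Lift 9: 3487116549. −1: 3487116548.
[7] 3487116548 ≡ 9^(9 + 1) + 5·9^5 + 5·9^4 + 5·9^3 + 5·9^2 + 5·9 + 2 (base 9). Lift 10: 100000555552. −1: 100000555551.
[8] 100000555551 ≡ 10^(10 + 1) + 5·10^5 + 5·10^4 + 5·10^3 + 5·10^2 + 5·10 + 1 (base 10). Lift 11: 3138429262497. −1: 3138429262496.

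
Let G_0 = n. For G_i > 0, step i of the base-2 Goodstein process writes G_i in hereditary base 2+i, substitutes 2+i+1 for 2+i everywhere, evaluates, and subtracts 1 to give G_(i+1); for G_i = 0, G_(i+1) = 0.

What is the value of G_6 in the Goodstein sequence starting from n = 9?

G_0 = 9. HB_2(9) = 2^(2 + 1) + 1. Bump = 82. G_1 = 81.
G_1 = 81. HB_3(81) = 3^(3 + 1). Bump = 1024. G_2 = 1023.
G_2 = 1023. HB_4(1023) = 3·4^4 + 3·4^3 + 3·4^2 + 3·4 + 3. Bump = 9843. G_3 = 9842.
G_3 = 9842. HB_5(9842) = 3·5^5 + 3·5^3 + 3·5^2 + 3·5 + 2. Bump = 140744. G_4 = 140743.
G_4 = 140743. HB_6(140743) = 3·6^6 + 3·6^3 + 3·6^2 + 3·6 + 1. Bump = 2471827. G_5 = 2471826.
G_5 = 2471826. HB_7(2471826) = 3·7^7 + 3·7^3 + 3·7^2 + 3·7. Bump = 50333400. G_6 = 50333399.

50333399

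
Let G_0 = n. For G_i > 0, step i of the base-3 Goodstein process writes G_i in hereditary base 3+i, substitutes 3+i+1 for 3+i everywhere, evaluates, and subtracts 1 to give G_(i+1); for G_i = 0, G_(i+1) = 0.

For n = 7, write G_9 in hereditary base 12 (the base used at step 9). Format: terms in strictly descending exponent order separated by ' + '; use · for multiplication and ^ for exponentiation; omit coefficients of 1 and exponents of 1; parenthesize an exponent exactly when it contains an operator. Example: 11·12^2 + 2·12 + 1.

7

7 —HB3→ 2·3 + 1 —bump→ 2·4 + 1 = 9 —(−1)→ 8
8 —HB4→ 2·4 —bump→ 2·5 = 10 —(−1)→ 9
9 —HB5→ 5 + 4 —bump→ 6 + 4 = 10 —(−1)→ 9
9 —HB6→ 6 + 3 —bump→ 7 + 3 = 10 —(−1)→ 9
9 —HB7→ 7 + 2 —bump→ 8 + 2 = 10 —(−1)→ 9
9 —HB8→ 8 + 1 —bump→ 9 + 1 = 10 —(−1)→ 9
9 —HB9→ 9 —bump→ 10 = 10 —(−1)→ 9
9 —HB10→ 9 —bump→ 9 = 9 —(−1)→ 8
8 —HB11→ 8 —bump→ 8 = 8 —(−1)→ 7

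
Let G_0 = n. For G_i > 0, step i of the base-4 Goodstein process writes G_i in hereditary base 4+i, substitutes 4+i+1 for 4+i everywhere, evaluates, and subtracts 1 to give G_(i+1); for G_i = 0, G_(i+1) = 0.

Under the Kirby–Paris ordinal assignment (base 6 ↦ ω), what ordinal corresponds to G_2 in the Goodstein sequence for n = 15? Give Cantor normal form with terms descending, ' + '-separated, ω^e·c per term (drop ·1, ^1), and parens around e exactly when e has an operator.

base 4: 15 = 3·4 + 3; at 5: 3·5 + 3 = 18; next = 17
base 5: 17 = 3·5 + 2; at 6: 3·6 + 2 = 20; next = 19
base 6: 19 = 3·6 + 1; at 7: 3·7 + 1 = 22; next = 21

ω·3 + 1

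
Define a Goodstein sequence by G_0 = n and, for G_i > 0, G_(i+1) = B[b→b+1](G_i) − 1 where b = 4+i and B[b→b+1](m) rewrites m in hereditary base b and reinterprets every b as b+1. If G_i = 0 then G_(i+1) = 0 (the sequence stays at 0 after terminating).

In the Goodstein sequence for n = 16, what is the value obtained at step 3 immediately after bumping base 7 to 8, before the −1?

34

i=0: 16 = 4^2 (b=4); 4→5: 5^2 = 25; 25−1 = 24
i=1: 24 = 4·5 + 4 (b=5); 5→6: 4·6 + 4 = 28; 28−1 = 27
i=2: 27 = 4·6 + 3 (b=6); 6→7: 4·7 + 3 = 31; 31−1 = 30
i=3: 30 = 4·7 + 2 (b=7); 7→8: 4·8 + 2 = 34; 34−1 = 33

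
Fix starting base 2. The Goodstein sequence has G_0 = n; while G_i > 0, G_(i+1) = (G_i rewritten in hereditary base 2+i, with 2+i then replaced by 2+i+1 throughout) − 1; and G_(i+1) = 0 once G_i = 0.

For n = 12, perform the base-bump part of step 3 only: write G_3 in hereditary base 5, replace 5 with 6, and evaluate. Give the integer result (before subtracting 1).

280020

[0] 12 ≡ 2^(2 + 1) + 2^2 (base 2). Lift 3: 108. −1: 107.
[1] 107 ≡ 3^(3 + 1) + 2·3^2 + 2·3 + 2 (base 3). Lift 4: 1066. −1: 1065.
[2] 1065 ≡ 4^(4 + 1) + 2·4^2 + 2·4 + 1 (base 4). Lift 5: 15686. −1: 15685.
[3] 15685 ≡ 5^(5 + 1) + 2·5^2 + 2·5 (base 5). Lift 6: 280020. −1: 280019.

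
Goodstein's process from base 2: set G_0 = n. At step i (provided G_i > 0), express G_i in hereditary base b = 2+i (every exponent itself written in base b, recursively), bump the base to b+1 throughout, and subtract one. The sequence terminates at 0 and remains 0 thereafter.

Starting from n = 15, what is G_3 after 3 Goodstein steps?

18752

G_0=15  [base 2] 2^(2 + 1) + 2^2 + 2 + 1  →[2↦3]→  3^(3 + 1) + 3^3 + 3 + 1 = 112  −1 ⇒ G_1=111
G_1=111  [base 3] 3^(3 + 1) + 3^3 + 3  →[3↦4]→  4^(4 + 1) + 4^4 + 4 = 1284  −1 ⇒ G_2=1283
G_2=1283  [base 4] 4^(4 + 1) + 4^4 + 3  →[4↦5]→  5^(5 + 1) + 5^5 + 3 = 18753  −1 ⇒ G_3=18752
G_3=18752  [base 5] 5^(5 + 1) + 5^5 + 2  →[5↦6]→  6^(6 + 1) + 6^6 + 2 = 326594  −1 ⇒ G_4=326593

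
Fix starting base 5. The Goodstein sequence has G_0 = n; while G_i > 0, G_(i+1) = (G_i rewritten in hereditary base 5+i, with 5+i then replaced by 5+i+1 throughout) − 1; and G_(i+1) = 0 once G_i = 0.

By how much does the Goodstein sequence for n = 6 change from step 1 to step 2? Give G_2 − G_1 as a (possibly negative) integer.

6 —HB5→ 5 + 1 —bump→ 6 + 1 = 7 —(−1)→ 6
6 —HB6→ 6 —bump→ 7 = 7 —(−1)→ 6

0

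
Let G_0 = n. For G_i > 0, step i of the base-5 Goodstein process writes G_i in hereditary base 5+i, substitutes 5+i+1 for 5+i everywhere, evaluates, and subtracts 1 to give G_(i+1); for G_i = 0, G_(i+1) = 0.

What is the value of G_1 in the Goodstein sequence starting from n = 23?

26

i=0: 23 = 4·5 + 3 (b=5); 5→6: 4·6 + 3 = 27; 27−1 = 26
i=1: 26 = 4·6 + 2 (b=6); 6→7: 4·7 + 2 = 30; 30−1 = 29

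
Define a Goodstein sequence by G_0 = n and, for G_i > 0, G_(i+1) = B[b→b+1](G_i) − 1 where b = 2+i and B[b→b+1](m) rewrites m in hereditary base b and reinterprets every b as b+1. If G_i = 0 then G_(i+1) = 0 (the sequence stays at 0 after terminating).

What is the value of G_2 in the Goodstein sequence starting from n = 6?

6 —HB2→ 2^2 + 2 —bump→ 3^3 + 3 = 30 —(−1)→ 29
29 —HB3→ 3^3 + 2 —bump→ 4^4 + 2 = 258 —(−1)→ 257
257 —HB4→ 4^4 + 1 —bump→ 5^5 + 1 = 3126 —(−1)→ 3125

257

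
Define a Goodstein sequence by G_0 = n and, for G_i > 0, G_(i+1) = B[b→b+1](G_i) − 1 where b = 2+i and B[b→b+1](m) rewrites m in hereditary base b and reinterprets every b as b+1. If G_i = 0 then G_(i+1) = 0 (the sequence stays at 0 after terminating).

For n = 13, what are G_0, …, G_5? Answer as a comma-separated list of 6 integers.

G_0=13  [base 2] 2^(2 + 1) + 2^2 + 1  →[2↦3]→  3^(3 + 1) + 3^3 + 1 = 109  −1 ⇒ G_1=108
G_1=108  [base 3] 3^(3 + 1) + 3^3  →[3↦4]→  4^(4 + 1) + 4^4 = 1280  −1 ⇒ G_2=1279
G_2=1279  [base 4] 4^(4 + 1) + 3·4^3 + 3·4^2 + 3·4 + 3  →[4↦5]→  5^(5 + 1) + 3·5^3 + 3·5^2 + 3·5 + 3 = 16093  −1 ⇒ G_3=16092
G_3=16092  [base 5] 5^(5 + 1) + 3·5^3 + 3·5^2 + 3·5 + 2  →[5↦6]→  6^(6 + 1) + 3·6^3 + 3·6^2 + 3·6 + 2 = 280712  −1 ⇒ G_4=280711
G_4=280711  [base 6] 6^(6 + 1) + 3·6^3 + 3·6^2 + 3·6 + 1  →[6↦7]→  7^(7 + 1) + 3·7^3 + 3·7^2 + 3·7 + 1 = 5765999  −1 ⇒ G_5=5765998

13, 108, 1279, 16092, 280711, 5765998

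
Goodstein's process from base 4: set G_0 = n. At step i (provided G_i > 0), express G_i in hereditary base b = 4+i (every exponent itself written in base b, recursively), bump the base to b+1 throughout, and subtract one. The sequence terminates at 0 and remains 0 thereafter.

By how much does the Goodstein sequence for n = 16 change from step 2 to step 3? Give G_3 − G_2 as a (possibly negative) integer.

3

base 4: 16 = 4^2; at 5: 5^2 = 25; next = 24
base 5: 24 = 4·5 + 4; at 6: 4·6 + 4 = 28; next = 27
base 6: 27 = 4·6 + 3; at 7: 4·7 + 3 = 31; next = 30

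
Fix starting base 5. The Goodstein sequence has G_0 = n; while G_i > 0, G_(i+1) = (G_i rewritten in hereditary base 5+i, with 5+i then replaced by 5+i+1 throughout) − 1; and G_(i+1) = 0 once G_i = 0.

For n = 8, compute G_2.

i=0: 8 = 5 + 3 (b=5); 5→6: 6 + 3 = 9; 9−1 = 8
i=1: 8 = 6 + 2 (b=6); 6→7: 7 + 2 = 9; 9−1 = 8
i=2: 8 = 7 + 1 (b=7); 7→8: 8 + 1 = 9; 9−1 = 8

8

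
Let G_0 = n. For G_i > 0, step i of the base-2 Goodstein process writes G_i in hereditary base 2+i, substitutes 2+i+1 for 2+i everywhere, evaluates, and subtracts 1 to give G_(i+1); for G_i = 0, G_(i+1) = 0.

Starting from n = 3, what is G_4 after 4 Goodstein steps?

1

3 —HB2→ 2 + 1 —bump→ 3 + 1 = 4 —(−1)→ 3
3 —HB3→ 3 —bump→ 4 = 4 —(−1)→ 3
3 —HB4→ 3 —bump→ 3 = 3 —(−1)→ 2
2 —HB5→ 2 —bump→ 2 = 2 —(−1)→ 1
1 —HB6→ 1 —bump→ 1 = 1 —(−1)→ 0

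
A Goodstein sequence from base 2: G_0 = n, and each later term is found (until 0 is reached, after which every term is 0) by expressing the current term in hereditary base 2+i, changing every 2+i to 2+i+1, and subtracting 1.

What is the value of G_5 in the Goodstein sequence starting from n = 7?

[0] 7 ≡ 2^2 + 2 + 1 (base 2). Lift 3: 31. −1: 30.
[1] 30 ≡ 3^3 + 3 (base 3). Lift 4: 260. −1: 259.
[2] 259 ≡ 4^4 + 3 (base 4). Lift 5: 3128. −1: 3127.
[3] 3127 ≡ 5^5 + 2 (base 5). Lift 6: 46658. −1: 46657.
[4] 46657 ≡ 6^6 + 1 (base 6). Lift 7: 823544. −1: 823543.
[5] 823543 ≡ 7^7 (base 7). Lift 8: 16777216. −1: 16777215.

823543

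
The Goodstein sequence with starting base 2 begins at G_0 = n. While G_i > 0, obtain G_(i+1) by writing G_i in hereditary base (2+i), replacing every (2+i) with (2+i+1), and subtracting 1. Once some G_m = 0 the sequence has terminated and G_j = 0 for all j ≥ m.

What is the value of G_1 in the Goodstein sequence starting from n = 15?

(0) 15|_2 = 2^(2 + 1) + 2^2 + 2 + 1 ↦ 3^(3 + 1) + 3^3 + 3 + 1|_3 = 112 ⇒ 111
(1) 111|_3 = 3^(3 + 1) + 3^3 + 3 ↦ 4^(4 + 1) + 4^4 + 4|_4 = 1284 ⇒ 1283

111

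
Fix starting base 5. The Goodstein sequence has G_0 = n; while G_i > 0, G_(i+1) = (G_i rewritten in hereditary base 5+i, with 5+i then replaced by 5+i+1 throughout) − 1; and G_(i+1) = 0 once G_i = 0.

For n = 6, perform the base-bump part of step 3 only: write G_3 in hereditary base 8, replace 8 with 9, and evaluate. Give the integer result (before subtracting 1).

5

G_0 = 6. HB_5(6) = 5 + 1. Bump = 7. G_1 = 6.
G_1 = 6. HB_6(6) = 6. Bump = 7. G_2 = 6.
G_2 = 6. HB_7(6) = 6. Bump = 6. G_3 = 5.
G_3 = 5. HB_8(5) = 5. Bump = 5. G_4 = 4.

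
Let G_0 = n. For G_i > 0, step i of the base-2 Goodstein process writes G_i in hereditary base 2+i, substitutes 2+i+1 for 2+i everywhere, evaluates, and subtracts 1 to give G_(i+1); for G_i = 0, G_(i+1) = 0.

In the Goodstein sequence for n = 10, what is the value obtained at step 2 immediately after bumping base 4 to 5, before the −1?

15626

base 2: 10 = 2^(2 + 1) + 2; at 3: 3^(3 + 1) + 3 = 84; next = 83
base 3: 83 = 3^(3 + 1) + 2; at 4: 4^(4 + 1) + 2 = 1026; next = 1025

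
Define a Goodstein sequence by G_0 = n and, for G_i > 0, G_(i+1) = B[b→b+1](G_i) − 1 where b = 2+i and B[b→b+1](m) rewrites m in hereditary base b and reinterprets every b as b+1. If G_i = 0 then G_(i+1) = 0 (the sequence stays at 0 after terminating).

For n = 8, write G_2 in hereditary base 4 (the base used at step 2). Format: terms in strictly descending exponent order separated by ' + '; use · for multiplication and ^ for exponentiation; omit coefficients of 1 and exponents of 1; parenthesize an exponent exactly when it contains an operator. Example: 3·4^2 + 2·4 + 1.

G_0=8  [base 2] 2^(2 + 1)  →[2↦3]→  3^(3 + 1) = 81  −1 ⇒ G_1=80
G_1=80  [base 3] 2·3^3 + 2·3^2 + 2·3 + 2  →[3↦4]→  2·4^4 + 2·4^2 + 2·4 + 2 = 554  −1 ⇒ G_2=553
G_2=553  [base 4] 2·4^4 + 2·4^2 + 2·4 + 1  →[4↦5]→  2·5^5 + 2·5^2 + 2·5 + 1 = 6311  −1 ⇒ G_3=6310

2·4^4 + 2·4^2 + 2·4 + 1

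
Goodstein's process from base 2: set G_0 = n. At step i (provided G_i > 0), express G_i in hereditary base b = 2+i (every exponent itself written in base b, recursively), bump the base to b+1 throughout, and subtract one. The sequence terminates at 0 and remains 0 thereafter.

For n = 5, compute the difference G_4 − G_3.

base 2: 5 = 2^2 + 1; at 3: 3^3 + 1 = 28; next = 27
base 3: 27 = 3^3; at 4: 4^4 = 256; next = 255
base 4: 255 = 3·4^3 + 3·4^2 + 3·4 + 3; at 5: 3·5^3 + 3·5^2 + 3·5 + 3 = 468; next = 467
base 5: 467 = 3·5^3 + 3·5^2 + 3·5 + 2; at 6: 3·6^3 + 3·6^2 + 3·6 + 2 = 776; next = 775

308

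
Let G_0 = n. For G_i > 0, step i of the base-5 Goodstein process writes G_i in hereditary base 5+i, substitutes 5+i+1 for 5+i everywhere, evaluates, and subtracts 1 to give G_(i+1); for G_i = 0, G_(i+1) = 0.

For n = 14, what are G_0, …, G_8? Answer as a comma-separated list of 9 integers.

14, 15, 16, 17, 18, 19, 19, 19, 19

base 5: 14 = 2·5 + 4; at 6: 2·6 + 4 = 16; next = 15
base 6: 15 = 2·6 + 3; at 7: 2·7 + 3 = 17; next = 16
base 7: 16 = 2·7 + 2; at 8: 2·8 + 2 = 18; next = 17
base 8: 17 = 2·8 + 1; at 9: 2·9 + 1 = 19; next = 18
base 9: 18 = 2·9; at 10: 2·10 = 20; next = 19
base 10: 19 = 10 + 9; at 11: 11 + 9 = 20; next = 19
base 11: 19 = 11 + 8; at 12: 12 + 8 = 20; next = 19
base 12: 19 = 12 + 7; at 13: 13 + 7 = 20; next = 19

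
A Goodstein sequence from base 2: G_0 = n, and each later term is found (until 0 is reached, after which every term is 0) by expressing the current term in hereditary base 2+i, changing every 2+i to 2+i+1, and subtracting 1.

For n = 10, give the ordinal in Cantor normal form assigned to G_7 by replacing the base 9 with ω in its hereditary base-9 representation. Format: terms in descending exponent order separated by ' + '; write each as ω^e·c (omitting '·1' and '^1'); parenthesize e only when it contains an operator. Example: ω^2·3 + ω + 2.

ω^ω·5 + ω^5·5 + ω^4·5 + ω^3·5 + ω^2·5 + ω·5 + 2

step 0: 10 = 2^(2 + 1) + 2; sub 3 for 2: 3^(3 + 1) + 3; = 84; G_1 = 84−1 = 83
step 1: 83 = 3^(3 + 1) + 2; sub 4 for 3: 4^(4 + 1) + 2; = 1026; G_2 = 1026−1 = 1025
step 2: 1025 = 4^(4 + 1) + 1; sub 5 for 4: 5^(5 + 1) + 1; = 15626; G_3 = 15626−1 = 15625
step 3: 15625 = 5^(5 + 1); sub 6 for 5: 6^(6 + 1); = 279936; G_4 = 279936−1 = 279935
step 4: 279935 = 5·6^6 + 5·6^5 + 5·6^4 + 5·6^3 + 5·6^2 + 5·6 + 5; sub 7 for 6: 5·7^7 + 5·7^5 + 5·7^4 + 5·7^3 + 5·7^2 + 5·7 + 5; = 4215755; G_5 = 4215755−1 = 4215754
step 5: 4215754 = 5·7^7 + 5·7^5 + 5·7^4 + 5·7^3 + 5·7^2 + 5·7 + 4; sub 8 for 7: 5·8^8 + 5·8^5 + 5·8^4 + 5·8^3 + 5·8^2 + 5·8 + 4; = 84073324; G_6 = 84073324−1 = 84073323
step 6: 84073323 = 5·8^8 + 5·8^5 + 5·8^4 + 5·8^3 + 5·8^2 + 5·8 + 3; sub 9 for 8: 5·9^9 + 5·9^5 + 5·9^4 + 5·9^3 + 5·9^2 + 5·9 + 3; = 1937434593; G_7 = 1937434593−1 = 1937434592
step 7: 1937434592 = 5·9^9 + 5·9^5 + 5·9^4 + 5·9^3 + 5·9^2 + 5·9 + 2; sub 10 for 9: 5·10^10 + 5·10^5 + 5·10^4 + 5·10^3 + 5·10^2 + 5·10 + 2; = 50000555552; G_8 = 50000555552−1 = 50000555551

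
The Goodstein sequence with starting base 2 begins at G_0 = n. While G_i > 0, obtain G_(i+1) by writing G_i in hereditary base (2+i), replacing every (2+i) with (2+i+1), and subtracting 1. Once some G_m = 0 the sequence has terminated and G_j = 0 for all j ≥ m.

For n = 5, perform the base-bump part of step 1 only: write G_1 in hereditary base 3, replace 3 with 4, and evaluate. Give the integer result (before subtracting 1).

256

5 —HB2→ 2^2 + 1 —bump→ 3^3 + 1 = 28 —(−1)→ 27
27 —HB3→ 3^3 —bump→ 4^4 = 256 —(−1)→ 255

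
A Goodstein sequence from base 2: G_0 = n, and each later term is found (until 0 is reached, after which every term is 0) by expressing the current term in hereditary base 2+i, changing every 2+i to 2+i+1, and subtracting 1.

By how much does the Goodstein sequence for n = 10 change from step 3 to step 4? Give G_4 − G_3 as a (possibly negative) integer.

base 2: 10 = 2^(2 + 1) + 2; at 3: 3^(3 + 1) + 3 = 84; next = 83
base 3: 83 = 3^(3 + 1) + 2; at 4: 4^(4 + 1) + 2 = 1026; next = 1025
base 4: 1025 = 4^(4 + 1) + 1; at 5: 5^(5 + 1) + 1 = 15626; next = 15625
base 5: 15625 = 5^(5 + 1); at 6: 6^(6 + 1) = 279936; next = 279935

264310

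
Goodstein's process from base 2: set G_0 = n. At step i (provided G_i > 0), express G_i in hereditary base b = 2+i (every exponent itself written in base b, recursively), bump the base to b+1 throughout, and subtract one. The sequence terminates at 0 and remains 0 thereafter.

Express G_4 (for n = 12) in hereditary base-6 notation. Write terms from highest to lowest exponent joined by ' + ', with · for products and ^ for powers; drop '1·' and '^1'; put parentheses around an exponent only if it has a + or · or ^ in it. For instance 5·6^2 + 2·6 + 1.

i=0: 12 = 2^(2 + 1) + 2^2 (b=2); 2→3: 3^(3 + 1) + 3^3 = 108; 108−1 = 107
i=1: 107 = 3^(3 + 1) + 2·3^2 + 2·3 + 2 (b=3); 3→4: 4^(4 + 1) + 2·4^2 + 2·4 + 2 = 1066; 1066−1 = 1065
i=2: 1065 = 4^(4 + 1) + 2·4^2 + 2·4 + 1 (b=4); 4→5: 5^(5 + 1) + 2·5^2 + 2·5 + 1 = 15686; 15686−1 = 15685
i=3: 15685 = 5^(5 + 1) + 2·5^2 + 2·5 (b=5); 5→6: 6^(6 + 1) + 2·6^2 + 2·6 = 280020; 280020−1 = 280019

6^(6 + 1) + 2·6^2 + 6 + 5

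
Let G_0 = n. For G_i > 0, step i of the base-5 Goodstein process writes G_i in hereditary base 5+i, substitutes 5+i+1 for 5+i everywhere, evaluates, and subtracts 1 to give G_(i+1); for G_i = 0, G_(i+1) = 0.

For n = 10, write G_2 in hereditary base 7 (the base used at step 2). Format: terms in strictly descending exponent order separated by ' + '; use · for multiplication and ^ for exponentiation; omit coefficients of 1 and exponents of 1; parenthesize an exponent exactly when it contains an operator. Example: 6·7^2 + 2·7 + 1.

i=0: 10 = 2·5 (b=5); 5→6: 2·6 = 12; 12−1 = 11
i=1: 11 = 6 + 5 (b=6); 6→7: 7 + 5 = 12; 12−1 = 11

7 + 4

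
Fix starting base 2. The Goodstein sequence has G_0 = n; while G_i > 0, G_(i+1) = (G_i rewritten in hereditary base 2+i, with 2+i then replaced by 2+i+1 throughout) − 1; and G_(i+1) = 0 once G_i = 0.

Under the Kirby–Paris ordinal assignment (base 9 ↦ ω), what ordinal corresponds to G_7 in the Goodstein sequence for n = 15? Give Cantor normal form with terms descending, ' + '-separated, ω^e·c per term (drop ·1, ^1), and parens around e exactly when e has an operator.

ω^(ω + 1) + ω^7·7 + ω^6·7 + ω^5·7 + ω^4·7 + ω^3·7 + ω^2·7 + ω·7 + 6

15 —HB2→ 2^(2 + 1) + 2^2 + 2 + 1 —bump→ 3^(3 + 1) + 3^3 + 3 + 1 = 112 —(−1)→ 111
111 —HB3→ 3^(3 + 1) + 3^3 + 3 —bump→ 4^(4 + 1) + 4^4 + 4 = 1284 —(−1)→ 1283
1283 —HB4→ 4^(4 + 1) + 4^4 + 3 —bump→ 5^(5 + 1) + 5^5 + 3 = 18753 —(−1)→ 18752
18752 —HB5→ 5^(5 + 1) + 5^5 + 2 —bump→ 6^(6 + 1) + 6^6 + 2 = 326594 —(−1)→ 326593
326593 —HB6→ 6^(6 + 1) + 6^6 + 1 —bump→ 7^(7 + 1) + 7^7 + 1 = 6588345 —(−1)→ 6588344
6588344 —HB7→ 7^(7 + 1) + 7^7 —bump→ 8^(8 + 1) + 8^8 = 150994944 —(−1)→ 150994943
150994943 —HB8→ 8^(8 + 1) + 7·8^7 + 7·8^6 + 7·8^5 + 7·8^4 + 7·8^3 + 7·8^2 + 7·8 + 7 —bump→ 9^(9 + 1) + 7·9^7 + 7·9^6 + 7·9^5 + 7·9^4 + 7·9^3 + 7·9^2 + 7·9 + 7 = 3524450281 —(−1)→ 3524450280
3524450280 —HB9→ 9^(9 + 1) + 7·9^7 + 7·9^6 + 7·9^5 + 7·9^4 + 7·9^3 + 7·9^2 + 7·9 + 6 —bump→ 10^(10 + 1) + 7·10^7 + 7·10^6 + 7·10^5 + 7·10^4 + 7·10^3 + 7·10^2 + 7·10 + 6 = 100077777776 —(−1)→ 100077777775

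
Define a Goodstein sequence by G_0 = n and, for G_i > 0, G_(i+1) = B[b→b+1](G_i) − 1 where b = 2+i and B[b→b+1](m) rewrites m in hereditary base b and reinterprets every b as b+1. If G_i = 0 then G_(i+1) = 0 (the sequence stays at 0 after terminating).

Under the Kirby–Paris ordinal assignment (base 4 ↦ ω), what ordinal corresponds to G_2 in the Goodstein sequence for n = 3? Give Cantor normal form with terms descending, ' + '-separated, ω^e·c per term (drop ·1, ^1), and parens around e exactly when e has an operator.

G_0=3  [base 2] 2 + 1  →[2↦3]→  3 + 1 = 4  −1 ⇒ G_1=3
G_1=3  [base 3] 3  →[3↦4]→  4 = 4  −1 ⇒ G_2=3
G_2=3  [base 4] 3  →[4↦5]→  3 = 3  −1 ⇒ G_3=2

3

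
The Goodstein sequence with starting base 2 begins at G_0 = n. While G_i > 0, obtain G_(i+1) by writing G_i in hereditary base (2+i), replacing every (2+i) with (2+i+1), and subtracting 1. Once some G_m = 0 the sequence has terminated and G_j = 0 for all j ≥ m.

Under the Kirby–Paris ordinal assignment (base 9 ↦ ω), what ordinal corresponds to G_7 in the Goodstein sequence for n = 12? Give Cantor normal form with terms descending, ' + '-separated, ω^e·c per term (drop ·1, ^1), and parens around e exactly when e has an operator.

G_0=12  [base 2] 2^(2 + 1) + 2^2  →[2↦3]→  3^(3 + 1) + 3^3 = 108  −1 ⇒ G_1=107
G_1=107  [base 3] 3^(3 + 1) + 2·3^2 + 2·3 + 2  →[3↦4]→  4^(4 + 1) + 2·4^2 + 2·4 + 2 = 1066  −1 ⇒ G_2=1065
G_2=1065  [base 4] 4^(4 + 1) + 2·4^2 + 2·4 + 1  →[4↦5]→  5^(5 + 1) + 2·5^2 + 2·5 + 1 = 15686  −1 ⇒ G_3=15685
G_3=15685  [base 5] 5^(5 + 1) + 2·5^2 + 2·5  →[5↦6]→  6^(6 + 1) + 2·6^2 + 2·6 = 280020  −1 ⇒ G_4=280019
G_4=280019  [base 6] 6^(6 + 1) + 2·6^2 + 6 + 5  →[6↦7]→  7^(7 + 1) + 2·7^2 + 7 + 5 = 5764911  −1 ⇒ G_5=5764910
G_5=5764910  [base 7] 7^(7 + 1) + 2·7^2 + 7 + 4  →[7↦8]→  8^(8 + 1) + 2·8^2 + 8 + 4 = 134217868  −1 ⇒ G_6=134217867
G_6=134217867  [base 8] 8^(8 + 1) + 2·8^2 + 8 + 3  →[8↦9]→  9^(9 + 1) + 2·9^2 + 9 + 3 = 3486784575  −1 ⇒ G_7=3486784574
G_7=3486784574  [base 9] 9^(9 + 1) + 2·9^2 + 9 + 2  →[9↦10]→  10^(10 + 1) + 2·10^2 + 10 + 2 = 100000000212  −1 ⇒ G_8=100000000211

ω^(ω + 1) + ω^2·2 + ω + 2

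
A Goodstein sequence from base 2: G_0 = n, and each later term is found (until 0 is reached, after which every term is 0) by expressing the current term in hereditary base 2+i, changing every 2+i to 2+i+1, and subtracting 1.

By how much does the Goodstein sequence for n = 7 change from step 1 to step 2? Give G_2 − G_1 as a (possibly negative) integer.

229

G_0 = 7. HB_2(7) = 2^2 + 2 + 1. Bump = 31. G_1 = 30.
G_1 = 30. HB_3(30) = 3^3 + 3. Bump = 260. G_2 = 259.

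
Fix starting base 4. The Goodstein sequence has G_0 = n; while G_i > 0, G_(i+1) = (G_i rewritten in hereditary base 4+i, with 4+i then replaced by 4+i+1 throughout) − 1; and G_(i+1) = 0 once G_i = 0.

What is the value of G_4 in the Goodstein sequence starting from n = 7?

step 0: 7 = 4 + 3; sub 5 for 4: 5 + 3; = 8; G_1 = 8−1 = 7
step 1: 7 = 5 + 2; sub 6 for 5: 6 + 2; = 8; G_2 = 8−1 = 7
step 2: 7 = 6 + 1; sub 7 for 6: 7 + 1; = 8; G_3 = 8−1 = 7
step 3: 7 = 7; sub 8 for 7: 8; = 8; G_4 = 8−1 = 7
step 4: 7 = 7; sub 9 for 8: 7; = 7; G_5 = 7−1 = 6

7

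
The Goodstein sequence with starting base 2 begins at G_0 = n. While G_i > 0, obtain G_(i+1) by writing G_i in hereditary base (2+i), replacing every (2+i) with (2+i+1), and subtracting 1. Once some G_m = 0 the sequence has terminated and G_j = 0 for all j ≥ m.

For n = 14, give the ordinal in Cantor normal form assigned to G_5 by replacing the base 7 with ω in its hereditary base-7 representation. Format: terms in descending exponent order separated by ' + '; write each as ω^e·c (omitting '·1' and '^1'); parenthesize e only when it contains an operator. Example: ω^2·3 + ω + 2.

ω^(ω + 1) + ω^5·5 + ω^4·5 + ω^3·5 + ω^2·5 + ω·5 + 4

14 —HB2→ 2^(2 + 1) + 2^2 + 2 —bump→ 3^(3 + 1) + 3^3 + 3 = 111 —(−1)→ 110
110 —HB3→ 3^(3 + 1) + 3^3 + 2 —bump→ 4^(4 + 1) + 4^4 + 2 = 1282 —(−1)→ 1281
1281 —HB4→ 4^(4 + 1) + 4^4 + 1 —bump→ 5^(5 + 1) + 5^5 + 1 = 18751 —(−1)→ 18750
18750 —HB5→ 5^(5 + 1) + 5^5 —bump→ 6^(6 + 1) + 6^6 = 326592 —(−1)→ 326591
326591 —HB6→ 6^(6 + 1) + 5·6^5 + 5·6^4 + 5·6^3 + 5·6^2 + 5·6 + 5 —bump→ 7^(7 + 1) + 5·7^5 + 5·7^4 + 5·7^3 + 5·7^2 + 5·7 + 5 = 5862841 —(−1)→ 5862840
5862840 —HB7→ 7^(7 + 1) + 5·7^5 + 5·7^4 + 5·7^3 + 5·7^2 + 5·7 + 4 —bump→ 8^(8 + 1) + 5·8^5 + 5·8^4 + 5·8^3 + 5·8^2 + 5·8 + 4 = 134404972 —(−1)→ 134404971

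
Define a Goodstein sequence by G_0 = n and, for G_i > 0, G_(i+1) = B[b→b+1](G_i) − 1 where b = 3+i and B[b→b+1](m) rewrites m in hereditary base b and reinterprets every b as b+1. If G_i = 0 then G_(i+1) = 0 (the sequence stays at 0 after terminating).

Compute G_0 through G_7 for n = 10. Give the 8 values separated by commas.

10, 16, 24, 27, 30, 33, 36, 39

G_0=10  [base 3] 3^2 + 1  →[3↦4]→  4^2 + 1 = 17  −1 ⇒ G_1=16
G_1=16  [base 4] 4^2  →[4↦5]→  5^2 = 25  −1 ⇒ G_2=24
G_2=24  [base 5] 4·5 + 4  →[5↦6]→  4·6 + 4 = 28  −1 ⇒ G_3=27
G_3=27  [base 6] 4·6 + 3  →[6↦7]→  4·7 + 3 = 31  −1 ⇒ G_4=30
G_4=30  [base 7] 4·7 + 2  →[7↦8]→  4·8 + 2 = 34  −1 ⇒ G_5=33
G_5=33  [base 8] 4·8 + 1  →[8↦9]→  4·9 + 1 = 37  −1 ⇒ G_6=36
G_6=36  [base 9] 4·9  →[9↦10]→  4·10 = 40  −1 ⇒ G_7=39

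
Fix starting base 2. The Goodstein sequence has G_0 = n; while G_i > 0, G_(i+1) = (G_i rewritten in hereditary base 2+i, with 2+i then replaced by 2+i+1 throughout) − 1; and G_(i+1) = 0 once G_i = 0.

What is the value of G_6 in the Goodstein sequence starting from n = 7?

16777215

G_0 = 7. HB_2(7) = 2^2 + 2 + 1. Bump = 31. G_1 = 30.
G_1 = 30. HB_3(30) = 3^3 + 3. Bump = 260. G_2 = 259.
G_2 = 259. HB_4(259) = 4^4 + 3. Bump = 3128. G_3 = 3127.
G_3 = 3127. HB_5(3127) = 5^5 + 2. Bump = 46658. G_4 = 46657.
G_4 = 46657. HB_6(46657) = 6^6 + 1. Bump = 823544. G_5 = 823543.
G_5 = 823543. HB_7(823543) = 7^7. Bump = 16777216. G_6 = 16777215.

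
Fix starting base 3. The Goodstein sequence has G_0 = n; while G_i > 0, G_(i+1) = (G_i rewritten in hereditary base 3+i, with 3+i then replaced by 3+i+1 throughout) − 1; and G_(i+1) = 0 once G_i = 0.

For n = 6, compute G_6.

6

(0) 6|_3 = 2·3 ↦ 2·4|_4 = 8 ⇒ 7
(1) 7|_4 = 4 + 3 ↦ 5 + 3|_5 = 8 ⇒ 7
(2) 7|_5 = 5 + 2 ↦ 6 + 2|_6 = 8 ⇒ 7
(3) 7|_6 = 6 + 1 ↦ 7 + 1|_7 = 8 ⇒ 7
(4) 7|_7 = 7 ↦ 8|_8 = 8 ⇒ 7
(5) 7|_8 = 7 ↦ 7|_9 = 7 ⇒ 6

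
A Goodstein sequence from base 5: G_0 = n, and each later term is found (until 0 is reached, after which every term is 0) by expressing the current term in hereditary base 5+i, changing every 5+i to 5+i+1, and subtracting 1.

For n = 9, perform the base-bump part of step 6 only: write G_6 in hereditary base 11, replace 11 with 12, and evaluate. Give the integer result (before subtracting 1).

(0) 9|_5 = 5 + 4 ↦ 6 + 4|_6 = 10 ⇒ 9
(1) 9|_6 = 6 + 3 ↦ 7 + 3|_7 = 10 ⇒ 9
(2) 9|_7 = 7 + 2 ↦ 8 + 2|_8 = 10 ⇒ 9
(3) 9|_8 = 8 + 1 ↦ 9 + 1|_9 = 10 ⇒ 9
(4) 9|_9 = 9 ↦ 10|_10 = 10 ⇒ 9
(5) 9|_10 = 9 ↦ 9|_11 = 9 ⇒ 8
(6) 8|_11 = 8 ↦ 8|_12 = 8 ⇒ 7

8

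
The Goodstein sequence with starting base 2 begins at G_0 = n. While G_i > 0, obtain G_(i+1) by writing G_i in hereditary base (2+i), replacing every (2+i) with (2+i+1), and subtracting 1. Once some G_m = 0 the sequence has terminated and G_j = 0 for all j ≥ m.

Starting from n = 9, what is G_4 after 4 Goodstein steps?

i=0: 9 = 2^(2 + 1) + 1 (b=2); 2→3: 3^(3 + 1) + 1 = 82; 82−1 = 81
i=1: 81 = 3^(3 + 1) (b=3); 3→4: 4^(4 + 1) = 1024; 1024−1 = 1023
i=2: 1023 = 3·4^4 + 3·4^3 + 3·4^2 + 3·4 + 3 (b=4); 4→5: 3·5^5 + 3·5^3 + 3·5^2 + 3·5 + 3 = 9843; 9843−1 = 9842
i=3: 9842 = 3·5^5 + 3·5^3 + 3·5^2 + 3·5 + 2 (b=5); 5→6: 3·6^6 + 3·6^3 + 3·6^2 + 3·6 + 2 = 140744; 140744−1 = 140743
i=4: 140743 = 3·6^6 + 3·6^3 + 3·6^2 + 3·6 + 1 (b=6); 6→7: 3·7^7 + 3·7^3 + 3·7^2 + 3·7 + 1 = 2471827; 2471827−1 = 2471826

140743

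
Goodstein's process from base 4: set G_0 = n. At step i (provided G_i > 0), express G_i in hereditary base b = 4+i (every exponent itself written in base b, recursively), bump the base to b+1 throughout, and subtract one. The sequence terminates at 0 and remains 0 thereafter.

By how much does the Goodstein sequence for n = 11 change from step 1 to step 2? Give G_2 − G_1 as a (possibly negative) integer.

1

11 —HB4→ 2·4 + 3 —bump→ 2·5 + 3 = 13 —(−1)→ 12
12 —HB5→ 2·5 + 2 —bump→ 2·6 + 2 = 14 —(−1)→ 13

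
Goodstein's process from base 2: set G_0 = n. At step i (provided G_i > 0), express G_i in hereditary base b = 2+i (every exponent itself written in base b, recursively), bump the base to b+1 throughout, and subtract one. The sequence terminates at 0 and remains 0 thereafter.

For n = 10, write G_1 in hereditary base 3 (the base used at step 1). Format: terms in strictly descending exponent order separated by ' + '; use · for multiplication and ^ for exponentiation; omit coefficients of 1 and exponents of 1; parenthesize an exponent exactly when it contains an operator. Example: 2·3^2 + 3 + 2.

G_0 = 10. HB_2(10) = 2^(2 + 1) + 2. Bump = 84. G_1 = 83.
G_1 = 83. HB_3(83) = 3^(3 + 1) + 2. Bump = 1026. G_2 = 1025.

3^(3 + 1) + 2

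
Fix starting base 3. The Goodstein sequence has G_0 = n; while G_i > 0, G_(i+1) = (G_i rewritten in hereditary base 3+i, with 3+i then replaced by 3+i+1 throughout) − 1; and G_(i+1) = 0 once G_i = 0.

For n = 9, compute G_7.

25

base 3: 9 = 3^2; at 4: 4^2 = 16; next = 15
base 4: 15 = 3·4 + 3; at 5: 3·5 + 3 = 18; next = 17
base 5: 17 = 3·5 + 2; at 6: 3·6 + 2 = 20; next = 19
base 6: 19 = 3·6 + 1; at 7: 3·7 + 1 = 22; next = 21
base 7: 21 = 3·7; at 8: 3·8 = 24; next = 23
base 8: 23 = 2·8 + 7; at 9: 2·9 + 7 = 25; next = 24
base 9: 24 = 2·9 + 6; at 10: 2·10 + 6 = 26; next = 25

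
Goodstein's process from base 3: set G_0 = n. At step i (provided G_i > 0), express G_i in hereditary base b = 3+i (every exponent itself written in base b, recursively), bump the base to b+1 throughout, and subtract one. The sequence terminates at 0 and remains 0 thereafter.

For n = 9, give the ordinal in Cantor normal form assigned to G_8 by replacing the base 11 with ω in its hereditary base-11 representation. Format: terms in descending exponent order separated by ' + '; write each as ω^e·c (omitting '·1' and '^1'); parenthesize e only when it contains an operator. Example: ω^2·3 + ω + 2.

ω·2 + 4

G_0=9  [base 3] 3^2  →[3↦4]→  4^2 = 16  −1 ⇒ G_1=15
G_1=15  [base 4] 3·4 + 3  →[4↦5]→  3·5 + 3 = 18  −1 ⇒ G_2=17
G_2=17  [base 5] 3·5 + 2  →[5↦6]→  3·6 + 2 = 20  −1 ⇒ G_3=19
G_3=19  [base 6] 3·6 + 1  →[6↦7]→  3·7 + 1 = 22  −1 ⇒ G_4=21
G_4=21  [base 7] 3·7  →[7↦8]→  3·8 = 24  −1 ⇒ G_5=23
G_5=23  [base 8] 2·8 + 7  →[8↦9]→  2·9 + 7 = 25  −1 ⇒ G_6=24
G_6=24  [base 9] 2·9 + 6  →[9↦10]→  2·10 + 6 = 26  −1 ⇒ G_7=25
G_7=25  [base 10] 2·10 + 5  →[10↦11]→  2·11 + 5 = 27  −1 ⇒ G_8=26
G_8=26  [base 11] 2·11 + 4  →[11↦12]→  2·12 + 4 = 28  −1 ⇒ G_9=27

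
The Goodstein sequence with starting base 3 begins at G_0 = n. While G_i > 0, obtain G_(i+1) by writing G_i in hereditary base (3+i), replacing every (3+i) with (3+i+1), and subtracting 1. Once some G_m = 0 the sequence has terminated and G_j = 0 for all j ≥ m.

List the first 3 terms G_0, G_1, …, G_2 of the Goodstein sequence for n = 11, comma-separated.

11, 17, 25

G_0=11  [base 3] 3^2 + 2  →[3↦4]→  4^2 + 2 = 18  −1 ⇒ G_1=17
G_1=17  [base 4] 4^2 + 1  →[4↦5]→  5^2 + 1 = 26  −1 ⇒ G_2=25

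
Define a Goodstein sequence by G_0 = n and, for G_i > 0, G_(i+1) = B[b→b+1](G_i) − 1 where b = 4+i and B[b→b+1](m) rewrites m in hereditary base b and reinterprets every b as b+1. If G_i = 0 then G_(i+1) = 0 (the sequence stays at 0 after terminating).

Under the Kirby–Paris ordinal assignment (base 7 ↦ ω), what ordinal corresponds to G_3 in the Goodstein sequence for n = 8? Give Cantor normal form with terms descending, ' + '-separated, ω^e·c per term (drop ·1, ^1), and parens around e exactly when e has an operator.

ω + 2

step 0: 8 = 2·4; sub 5 for 4: 2·5; = 10; G_1 = 10−1 = 9
step 1: 9 = 5 + 4; sub 6 for 5: 6 + 4; = 10; G_2 = 10−1 = 9
step 2: 9 = 6 + 3; sub 7 for 6: 7 + 3; = 10; G_3 = 10−1 = 9
step 3: 9 = 7 + 2; sub 8 for 7: 8 + 2; = 10; G_4 = 10−1 = 9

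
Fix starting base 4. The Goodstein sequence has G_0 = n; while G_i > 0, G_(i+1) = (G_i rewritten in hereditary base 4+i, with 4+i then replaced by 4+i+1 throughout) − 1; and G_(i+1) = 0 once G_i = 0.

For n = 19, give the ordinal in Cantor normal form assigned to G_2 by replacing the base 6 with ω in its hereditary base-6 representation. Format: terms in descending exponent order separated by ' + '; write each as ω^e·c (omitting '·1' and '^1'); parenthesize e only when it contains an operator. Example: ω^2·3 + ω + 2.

ω^2 + 1

i=0: 19 = 4^2 + 3 (b=4); 4→5: 5^2 + 3 = 28; 28−1 = 27
i=1: 27 = 5^2 + 2 (b=5); 5→6: 6^2 + 2 = 38; 38−1 = 37
i=2: 37 = 6^2 + 1 (b=6); 6→7: 7^2 + 1 = 50; 50−1 = 49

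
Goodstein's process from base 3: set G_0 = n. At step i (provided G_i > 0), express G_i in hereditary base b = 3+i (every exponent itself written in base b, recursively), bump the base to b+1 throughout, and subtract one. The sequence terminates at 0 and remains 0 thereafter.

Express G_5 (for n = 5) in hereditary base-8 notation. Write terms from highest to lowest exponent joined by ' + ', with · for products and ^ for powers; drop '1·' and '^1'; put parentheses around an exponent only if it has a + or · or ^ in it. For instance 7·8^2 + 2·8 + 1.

(0) 5|_3 = 3 + 2 ↦ 4 + 2|_4 = 6 ⇒ 5
(1) 5|_4 = 4 + 1 ↦ 5 + 1|_5 = 6 ⇒ 5
(2) 5|_5 = 5 ↦ 6|_6 = 6 ⇒ 5
(3) 5|_6 = 5 ↦ 5|_7 = 5 ⇒ 4
(4) 4|_7 = 4 ↦ 4|_8 = 4 ⇒ 3

3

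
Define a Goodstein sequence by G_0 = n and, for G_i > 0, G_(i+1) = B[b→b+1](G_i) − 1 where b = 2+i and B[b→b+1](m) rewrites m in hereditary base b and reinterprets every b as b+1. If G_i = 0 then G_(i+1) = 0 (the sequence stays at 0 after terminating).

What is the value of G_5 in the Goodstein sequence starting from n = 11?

5764801

G_0 = 11. HB_2(11) = 2^(2 + 1) + 2 + 1. Bump = 85. G_1 = 84.
G_1 = 84. HB_3(84) = 3^(3 + 1) + 3. Bump = 1028. G_2 = 1027.
G_2 = 1027. HB_4(1027) = 4^(4 + 1) + 3. Bump = 15628. G_3 = 15627.
G_3 = 15627. HB_5(15627) = 5^(5 + 1) + 2. Bump = 279938. G_4 = 279937.
G_4 = 279937. HB_6(279937) = 6^(6 + 1) + 1. Bump = 5764802. G_5 = 5764801.
G_5 = 5764801. HB_7(5764801) = 7^(7 + 1). Bump = 134217728. G_6 = 134217727.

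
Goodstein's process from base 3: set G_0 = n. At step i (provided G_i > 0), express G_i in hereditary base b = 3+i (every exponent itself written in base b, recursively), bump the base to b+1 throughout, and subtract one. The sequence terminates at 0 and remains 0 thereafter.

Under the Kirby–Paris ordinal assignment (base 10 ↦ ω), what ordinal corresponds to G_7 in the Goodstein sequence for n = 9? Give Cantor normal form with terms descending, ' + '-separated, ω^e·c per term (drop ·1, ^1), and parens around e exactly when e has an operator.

ω·2 + 5

G_0=9  [base 3] 3^2  →[3↦4]→  4^2 = 16  −1 ⇒ G_1=15
G_1=15  [base 4] 3·4 + 3  →[4↦5]→  3·5 + 3 = 18  −1 ⇒ G_2=17
G_2=17  [base 5] 3·5 + 2  →[5↦6]→  3·6 + 2 = 20  −1 ⇒ G_3=19
G_3=19  [base 6] 3·6 + 1  →[6↦7]→  3·7 + 1 = 22  −1 ⇒ G_4=21
G_4=21  [base 7] 3·7  →[7↦8]→  3·8 = 24  −1 ⇒ G_5=23
G_5=23  [base 8] 2·8 + 7  →[8↦9]→  2·9 + 7 = 25  −1 ⇒ G_6=24
G_6=24  [base 9] 2·9 + 6  →[9↦10]→  2·10 + 6 = 26  −1 ⇒ G_7=25
G_7=25  [base 10] 2·10 + 5  →[10↦11]→  2·11 + 5 = 27  −1 ⇒ G_8=26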